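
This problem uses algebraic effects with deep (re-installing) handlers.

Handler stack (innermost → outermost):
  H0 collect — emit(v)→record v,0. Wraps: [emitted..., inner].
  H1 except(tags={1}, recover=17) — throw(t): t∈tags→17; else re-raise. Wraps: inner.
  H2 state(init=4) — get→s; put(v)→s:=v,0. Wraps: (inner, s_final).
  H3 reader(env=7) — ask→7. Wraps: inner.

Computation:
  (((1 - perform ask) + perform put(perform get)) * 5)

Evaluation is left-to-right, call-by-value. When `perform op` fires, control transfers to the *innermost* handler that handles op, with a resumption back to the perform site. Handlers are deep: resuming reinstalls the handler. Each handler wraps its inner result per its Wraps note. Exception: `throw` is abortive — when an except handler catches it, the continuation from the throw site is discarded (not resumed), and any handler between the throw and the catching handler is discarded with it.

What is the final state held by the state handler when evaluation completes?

Answer: 4

Working:
ask @ H3 ⇒ 7
get @ H2 ⇒ 4
put(4) @ H2 ⇒ s:=4
H0 returns [-30]
H1 returns [-30]
H2 returns ([-30], 4)
H3 returns ([-30], 4)
= ([-30], 4)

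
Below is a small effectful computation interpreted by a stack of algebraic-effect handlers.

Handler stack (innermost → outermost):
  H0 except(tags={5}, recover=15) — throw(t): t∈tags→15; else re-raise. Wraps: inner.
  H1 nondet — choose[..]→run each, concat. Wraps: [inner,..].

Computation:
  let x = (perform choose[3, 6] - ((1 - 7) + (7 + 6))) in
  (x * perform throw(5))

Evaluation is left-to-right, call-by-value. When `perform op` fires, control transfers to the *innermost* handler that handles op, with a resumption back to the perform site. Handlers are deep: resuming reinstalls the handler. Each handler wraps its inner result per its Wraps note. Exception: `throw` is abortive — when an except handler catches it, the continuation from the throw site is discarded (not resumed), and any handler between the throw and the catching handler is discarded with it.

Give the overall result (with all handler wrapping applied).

Evaluation trace:
choose[3, 6] @ H1
  branch[0] choose=3:
    throw(5) @ H0 caught ⇒ 15
    H1 returns [15]
  branch[1] choose=6:
    throw(5) @ H0 caught ⇒ 15
    H1 returns [15]
= [15, 15]

Answer: [15, 15]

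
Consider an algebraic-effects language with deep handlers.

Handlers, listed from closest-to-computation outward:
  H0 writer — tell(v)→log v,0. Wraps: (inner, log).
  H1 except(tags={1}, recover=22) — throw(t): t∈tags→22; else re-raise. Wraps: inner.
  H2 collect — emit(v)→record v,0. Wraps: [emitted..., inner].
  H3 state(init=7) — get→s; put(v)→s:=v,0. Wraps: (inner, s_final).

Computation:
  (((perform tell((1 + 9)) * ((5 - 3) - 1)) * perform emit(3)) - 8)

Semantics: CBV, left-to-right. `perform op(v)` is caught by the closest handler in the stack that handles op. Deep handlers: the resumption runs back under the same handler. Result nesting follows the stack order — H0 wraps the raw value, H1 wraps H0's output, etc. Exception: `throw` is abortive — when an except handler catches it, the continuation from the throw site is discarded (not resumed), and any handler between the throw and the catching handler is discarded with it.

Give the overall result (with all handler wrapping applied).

Answer: ([3, (-8, (10))], 7)

Evaluation trace:
tell(10) @ H0 ⇒ log+=10
emit(3) @ H2 ⇒ out+=3
H0 returns (-8, (10))
H1 returns (-8, (10))
H2 returns [3, (-8, (10))]
H3 returns ([3, (-8, (10))], 7)
= ([3, (-8, (10))], 7)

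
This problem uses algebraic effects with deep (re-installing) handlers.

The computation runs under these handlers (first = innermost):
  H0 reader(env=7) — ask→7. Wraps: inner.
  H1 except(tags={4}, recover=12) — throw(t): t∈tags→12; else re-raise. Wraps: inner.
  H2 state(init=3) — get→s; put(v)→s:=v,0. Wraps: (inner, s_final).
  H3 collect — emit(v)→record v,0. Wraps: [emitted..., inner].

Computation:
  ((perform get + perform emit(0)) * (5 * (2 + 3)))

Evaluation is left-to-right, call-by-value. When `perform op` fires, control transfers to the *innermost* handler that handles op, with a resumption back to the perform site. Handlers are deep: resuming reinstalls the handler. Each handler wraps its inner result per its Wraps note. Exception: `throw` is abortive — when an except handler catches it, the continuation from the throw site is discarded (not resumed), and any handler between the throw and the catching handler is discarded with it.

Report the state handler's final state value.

Step-by-step:
get @ H2 ⇒ 3
emit(0) @ H3 ⇒ out+=0
H0 returns 75
H1 returns 75
H2 returns (75, 3)
H3 returns [0, (75, 3)]
= [0, (75, 3)]

Answer: 3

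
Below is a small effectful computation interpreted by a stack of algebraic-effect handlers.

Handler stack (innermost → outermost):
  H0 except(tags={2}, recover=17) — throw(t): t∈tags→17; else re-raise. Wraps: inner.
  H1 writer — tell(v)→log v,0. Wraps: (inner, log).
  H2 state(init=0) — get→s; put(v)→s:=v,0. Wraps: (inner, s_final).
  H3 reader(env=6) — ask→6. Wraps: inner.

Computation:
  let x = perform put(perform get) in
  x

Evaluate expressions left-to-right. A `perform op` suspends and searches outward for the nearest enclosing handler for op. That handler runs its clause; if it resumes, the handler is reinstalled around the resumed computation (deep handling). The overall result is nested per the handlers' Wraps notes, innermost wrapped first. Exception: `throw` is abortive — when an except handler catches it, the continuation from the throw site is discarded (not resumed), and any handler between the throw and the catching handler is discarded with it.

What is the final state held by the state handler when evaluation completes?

Answer: 0

Working:
get @ H2 ⇒ 0
put(0) @ H2 ⇒ s:=0
H0 returns 0
H1 returns (0, ())
H2 returns ((0, ()), 0)
H3 returns ((0, ()), 0)
= ((0, ()), 0)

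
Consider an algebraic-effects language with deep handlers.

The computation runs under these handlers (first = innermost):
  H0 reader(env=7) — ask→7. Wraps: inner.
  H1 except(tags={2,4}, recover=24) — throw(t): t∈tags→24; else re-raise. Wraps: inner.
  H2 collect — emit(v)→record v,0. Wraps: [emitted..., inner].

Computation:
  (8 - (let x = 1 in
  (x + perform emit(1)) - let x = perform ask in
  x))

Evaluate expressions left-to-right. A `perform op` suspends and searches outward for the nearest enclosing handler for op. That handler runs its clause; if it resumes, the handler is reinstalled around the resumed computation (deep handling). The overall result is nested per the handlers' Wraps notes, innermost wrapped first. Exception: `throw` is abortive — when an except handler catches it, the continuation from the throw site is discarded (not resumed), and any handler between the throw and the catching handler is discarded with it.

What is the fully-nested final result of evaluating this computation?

Evaluation trace:
emit(1) @ H2 ⇒ out+=1
ask @ H0 ⇒ 7
H0 returns 14
H1 returns 14
H2 returns [1, 14]
= [1, 14]

Answer: [1, 14]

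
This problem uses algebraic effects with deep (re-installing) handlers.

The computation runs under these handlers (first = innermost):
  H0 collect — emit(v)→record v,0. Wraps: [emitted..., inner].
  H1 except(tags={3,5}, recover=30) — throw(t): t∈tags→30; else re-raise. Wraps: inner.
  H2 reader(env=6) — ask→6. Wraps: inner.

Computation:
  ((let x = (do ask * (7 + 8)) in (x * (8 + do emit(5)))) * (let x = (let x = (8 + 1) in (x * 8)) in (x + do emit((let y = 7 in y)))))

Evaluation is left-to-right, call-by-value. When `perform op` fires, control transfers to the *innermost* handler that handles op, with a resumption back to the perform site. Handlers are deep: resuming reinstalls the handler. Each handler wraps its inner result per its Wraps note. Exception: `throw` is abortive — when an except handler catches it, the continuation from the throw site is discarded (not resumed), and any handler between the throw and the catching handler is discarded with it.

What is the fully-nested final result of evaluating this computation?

Step-by-step:
ask @ H2 ⇒ 6
emit(5) @ H0 ⇒ out+=5
emit(7) @ H0 ⇒ out+=7
H0 returns [5, 7, 51840]
H1 returns [5, 7, 51840]
H2 returns [5, 7, 51840]
= [5, 7, 51840]

Answer: [5, 7, 51840]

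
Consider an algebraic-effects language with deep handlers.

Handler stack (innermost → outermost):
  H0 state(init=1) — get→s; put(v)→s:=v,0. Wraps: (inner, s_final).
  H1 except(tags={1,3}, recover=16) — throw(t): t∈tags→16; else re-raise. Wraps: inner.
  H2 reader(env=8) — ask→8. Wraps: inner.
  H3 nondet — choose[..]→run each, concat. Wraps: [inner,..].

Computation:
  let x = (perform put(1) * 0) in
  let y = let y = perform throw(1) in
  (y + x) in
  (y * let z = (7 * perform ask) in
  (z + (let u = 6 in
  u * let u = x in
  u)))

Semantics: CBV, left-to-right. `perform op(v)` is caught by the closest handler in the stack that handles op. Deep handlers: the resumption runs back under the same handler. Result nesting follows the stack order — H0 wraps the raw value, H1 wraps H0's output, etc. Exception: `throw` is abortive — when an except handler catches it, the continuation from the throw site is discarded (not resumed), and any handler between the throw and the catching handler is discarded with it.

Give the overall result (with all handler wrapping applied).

Step-by-step:
put(1) @ H0 ⇒ s:=1
throw(1) @ H1 caught ⇒ 16
H2 returns 16
H3 returns [16]
= [16]

Answer: [16]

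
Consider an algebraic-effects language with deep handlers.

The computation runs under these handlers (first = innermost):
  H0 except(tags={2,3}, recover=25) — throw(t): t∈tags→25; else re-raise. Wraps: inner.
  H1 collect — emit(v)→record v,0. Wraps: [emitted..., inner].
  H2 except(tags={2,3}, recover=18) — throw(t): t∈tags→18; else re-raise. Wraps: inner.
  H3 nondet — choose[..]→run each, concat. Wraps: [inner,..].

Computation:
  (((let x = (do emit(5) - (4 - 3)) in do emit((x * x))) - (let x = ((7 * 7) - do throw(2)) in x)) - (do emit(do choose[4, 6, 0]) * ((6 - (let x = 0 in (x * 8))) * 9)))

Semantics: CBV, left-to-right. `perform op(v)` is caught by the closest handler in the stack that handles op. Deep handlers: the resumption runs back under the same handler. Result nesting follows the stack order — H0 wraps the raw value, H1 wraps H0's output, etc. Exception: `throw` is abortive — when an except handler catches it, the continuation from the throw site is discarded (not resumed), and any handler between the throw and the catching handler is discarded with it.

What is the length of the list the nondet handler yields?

Step-by-step:
emit(5) @ H1 ⇒ out+=5
emit(1) @ H1 ⇒ out+=1
throw(2) @ H0 caught ⇒ 25
H1 returns [5, 1, 25]
H2 returns [5, 1, 25]
H3 returns [[5, 1, 25]]
= [[5, 1, 25]]

Answer: 1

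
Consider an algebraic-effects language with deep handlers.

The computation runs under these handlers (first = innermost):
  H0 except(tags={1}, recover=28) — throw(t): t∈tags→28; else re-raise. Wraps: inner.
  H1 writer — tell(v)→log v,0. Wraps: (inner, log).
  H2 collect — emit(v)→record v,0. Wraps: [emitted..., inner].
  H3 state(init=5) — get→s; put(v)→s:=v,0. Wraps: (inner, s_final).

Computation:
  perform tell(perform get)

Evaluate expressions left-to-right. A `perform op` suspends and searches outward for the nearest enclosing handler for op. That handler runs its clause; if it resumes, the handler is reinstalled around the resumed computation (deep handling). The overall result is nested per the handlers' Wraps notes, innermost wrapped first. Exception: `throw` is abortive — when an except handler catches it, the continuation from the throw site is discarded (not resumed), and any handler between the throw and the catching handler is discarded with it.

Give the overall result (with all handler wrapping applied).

Working:
get @ H3 ⇒ 5
tell(5) @ H1 ⇒ log+=5
H0 returns 0
H1 returns (0, (5))
H2 returns [(0, (5))]
H3 returns ([(0, (5))], 5)
= ([(0, (5))], 5)

Answer: ([(0, (5))], 5)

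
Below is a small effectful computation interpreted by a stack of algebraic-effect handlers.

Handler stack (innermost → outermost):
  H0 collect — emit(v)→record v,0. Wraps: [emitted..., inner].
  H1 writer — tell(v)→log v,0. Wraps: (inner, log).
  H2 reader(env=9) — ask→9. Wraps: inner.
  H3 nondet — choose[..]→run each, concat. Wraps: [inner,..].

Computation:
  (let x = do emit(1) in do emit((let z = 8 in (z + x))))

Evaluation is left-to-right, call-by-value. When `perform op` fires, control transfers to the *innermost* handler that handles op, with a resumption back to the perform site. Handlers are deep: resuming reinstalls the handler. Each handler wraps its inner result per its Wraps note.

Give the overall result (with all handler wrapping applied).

Answer: [([1, 8, 0], ())]

Step-by-step:
emit(1) @ H0 ⇒ out+=1
emit(8) @ H0 ⇒ out+=8
H0 returns [1, 8, 0]
H1 returns ([1, 8, 0], ())
H2 returns ([1, 8, 0], ())
H3 returns [([1, 8, 0], ())]
= [([1, 8, 0], ())]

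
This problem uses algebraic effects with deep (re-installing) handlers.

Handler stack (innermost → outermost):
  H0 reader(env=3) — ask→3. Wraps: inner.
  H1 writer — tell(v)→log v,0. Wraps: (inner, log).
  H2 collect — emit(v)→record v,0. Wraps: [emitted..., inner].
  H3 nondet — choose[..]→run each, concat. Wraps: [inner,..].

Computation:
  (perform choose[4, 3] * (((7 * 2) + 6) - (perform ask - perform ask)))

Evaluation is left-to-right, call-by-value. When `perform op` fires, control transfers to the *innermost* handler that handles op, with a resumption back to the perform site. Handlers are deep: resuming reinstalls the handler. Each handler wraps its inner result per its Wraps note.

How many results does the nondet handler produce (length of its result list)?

Step-by-step:
choose[4, 3] @ H3
  branch[0] choose=4:
    ask @ H0 ⇒ 3
    ask @ H0 ⇒ 3
    H0 returns 80
    H1 returns (80, ())
    H2 returns [(80, ())]
    H3 returns [[(80, ())]]
  branch[1] choose=3:
    ask @ H0 ⇒ 3
    ask @ H0 ⇒ 3
    H0 returns 60
    H1 returns (60, ())
    H2 returns [(60, ())]
    H3 returns [[(60, ())]]
= [[(80, ())], [(60, ())]]

Answer: 2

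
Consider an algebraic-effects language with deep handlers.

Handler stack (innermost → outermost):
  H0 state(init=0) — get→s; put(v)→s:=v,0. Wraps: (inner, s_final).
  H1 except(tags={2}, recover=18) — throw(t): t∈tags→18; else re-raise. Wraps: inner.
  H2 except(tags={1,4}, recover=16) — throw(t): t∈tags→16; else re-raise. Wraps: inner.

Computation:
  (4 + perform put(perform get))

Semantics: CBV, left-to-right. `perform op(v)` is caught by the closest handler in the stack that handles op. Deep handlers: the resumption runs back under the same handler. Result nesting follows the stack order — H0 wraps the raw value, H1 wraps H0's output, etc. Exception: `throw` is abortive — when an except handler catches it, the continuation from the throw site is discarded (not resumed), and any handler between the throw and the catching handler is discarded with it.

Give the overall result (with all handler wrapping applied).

Evaluation trace:
get @ H0 ⇒ 0
put(0) @ H0 ⇒ s:=0
H0 returns (4, 0)
H1 returns (4, 0)
H2 returns (4, 0)
= (4, 0)

Answer: (4, 0)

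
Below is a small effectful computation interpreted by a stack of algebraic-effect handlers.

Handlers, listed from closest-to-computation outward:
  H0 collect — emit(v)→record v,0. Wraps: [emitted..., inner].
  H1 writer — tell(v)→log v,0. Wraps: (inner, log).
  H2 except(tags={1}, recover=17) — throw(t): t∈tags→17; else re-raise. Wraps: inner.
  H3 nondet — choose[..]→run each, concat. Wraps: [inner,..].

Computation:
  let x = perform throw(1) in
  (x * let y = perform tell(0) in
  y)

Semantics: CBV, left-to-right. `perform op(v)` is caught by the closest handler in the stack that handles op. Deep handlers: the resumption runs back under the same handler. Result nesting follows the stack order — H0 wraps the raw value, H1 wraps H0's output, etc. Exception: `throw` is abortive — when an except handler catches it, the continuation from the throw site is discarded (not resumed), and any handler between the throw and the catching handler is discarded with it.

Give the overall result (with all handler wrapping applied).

Step-by-step:
throw(1) @ H2 caught ⇒ 17
H3 returns [17]
= [17]

Answer: [17]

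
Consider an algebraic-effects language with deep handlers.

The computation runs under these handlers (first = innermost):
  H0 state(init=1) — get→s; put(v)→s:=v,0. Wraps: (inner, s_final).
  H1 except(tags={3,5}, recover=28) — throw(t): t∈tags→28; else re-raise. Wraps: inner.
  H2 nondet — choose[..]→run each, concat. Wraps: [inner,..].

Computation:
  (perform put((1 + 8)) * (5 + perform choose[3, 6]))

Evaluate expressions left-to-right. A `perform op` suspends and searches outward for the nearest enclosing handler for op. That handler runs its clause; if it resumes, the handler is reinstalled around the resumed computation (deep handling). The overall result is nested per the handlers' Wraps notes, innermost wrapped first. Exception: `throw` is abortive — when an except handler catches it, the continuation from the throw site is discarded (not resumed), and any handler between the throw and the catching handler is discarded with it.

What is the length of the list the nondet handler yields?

Answer: 2

Evaluation trace:
put(9) @ H0 ⇒ s:=9
choose[3, 6] @ H2
  branch[0] choose=3:
    H0 returns (0, 9)
    H1 returns (0, 9)
    H2 returns [(0, 9)]
  branch[1] choose=6:
    H0 returns (0, 9)
    H1 returns (0, 9)
    H2 returns [(0, 9)]
= [(0, 9), (0, 9)]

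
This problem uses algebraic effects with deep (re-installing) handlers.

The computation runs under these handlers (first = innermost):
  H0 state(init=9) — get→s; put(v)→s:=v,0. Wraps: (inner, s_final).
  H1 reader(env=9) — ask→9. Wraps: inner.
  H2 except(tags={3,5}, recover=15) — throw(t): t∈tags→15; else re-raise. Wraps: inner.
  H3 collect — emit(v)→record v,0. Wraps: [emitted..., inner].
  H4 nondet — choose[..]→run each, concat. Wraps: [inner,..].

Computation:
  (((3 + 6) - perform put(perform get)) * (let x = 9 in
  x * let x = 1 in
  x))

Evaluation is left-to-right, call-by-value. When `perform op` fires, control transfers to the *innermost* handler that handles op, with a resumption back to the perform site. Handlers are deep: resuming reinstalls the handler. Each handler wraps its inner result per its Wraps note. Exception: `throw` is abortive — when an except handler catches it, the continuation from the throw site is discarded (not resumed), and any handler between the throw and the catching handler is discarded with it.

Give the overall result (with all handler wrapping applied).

Evaluation trace:
get @ H0 ⇒ 9
put(9) @ H0 ⇒ s:=9
H0 returns (81, 9)
H1 returns (81, 9)
H2 returns (81, 9)
H3 returns [(81, 9)]
H4 returns [[(81, 9)]]
= [[(81, 9)]]

Answer: [[(81, 9)]]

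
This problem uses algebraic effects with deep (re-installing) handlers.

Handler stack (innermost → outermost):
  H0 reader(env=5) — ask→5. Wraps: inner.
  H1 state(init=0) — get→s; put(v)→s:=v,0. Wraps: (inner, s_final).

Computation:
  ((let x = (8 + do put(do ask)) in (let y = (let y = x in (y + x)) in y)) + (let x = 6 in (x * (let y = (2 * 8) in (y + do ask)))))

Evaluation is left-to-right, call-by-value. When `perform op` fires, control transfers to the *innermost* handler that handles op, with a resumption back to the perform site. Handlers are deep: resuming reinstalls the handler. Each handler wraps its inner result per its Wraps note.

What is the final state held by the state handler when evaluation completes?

Evaluation trace:
ask @ H0 ⇒ 5
put(5) @ H1 ⇒ s:=5
ask @ H0 ⇒ 5
H0 returns 142
H1 returns (142, 5)
= (142, 5)

Answer: 5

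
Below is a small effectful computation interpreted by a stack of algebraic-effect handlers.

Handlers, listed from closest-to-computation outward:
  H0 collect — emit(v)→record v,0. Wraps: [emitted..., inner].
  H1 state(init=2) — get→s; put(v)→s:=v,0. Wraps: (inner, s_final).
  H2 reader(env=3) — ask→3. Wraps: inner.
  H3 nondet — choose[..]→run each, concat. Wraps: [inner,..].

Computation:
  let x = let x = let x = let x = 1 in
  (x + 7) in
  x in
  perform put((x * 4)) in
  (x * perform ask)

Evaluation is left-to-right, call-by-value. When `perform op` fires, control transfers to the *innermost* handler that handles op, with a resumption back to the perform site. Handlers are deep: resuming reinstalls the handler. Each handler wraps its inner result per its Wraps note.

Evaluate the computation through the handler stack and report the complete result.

Evaluation trace:
put(32) @ H1 ⇒ s:=32
ask @ H2 ⇒ 3
H0 returns [0]
H1 returns ([0], 32)
H2 returns ([0], 32)
H3 returns [([0], 32)]
= [([0], 32)]

Answer: [([0], 32)]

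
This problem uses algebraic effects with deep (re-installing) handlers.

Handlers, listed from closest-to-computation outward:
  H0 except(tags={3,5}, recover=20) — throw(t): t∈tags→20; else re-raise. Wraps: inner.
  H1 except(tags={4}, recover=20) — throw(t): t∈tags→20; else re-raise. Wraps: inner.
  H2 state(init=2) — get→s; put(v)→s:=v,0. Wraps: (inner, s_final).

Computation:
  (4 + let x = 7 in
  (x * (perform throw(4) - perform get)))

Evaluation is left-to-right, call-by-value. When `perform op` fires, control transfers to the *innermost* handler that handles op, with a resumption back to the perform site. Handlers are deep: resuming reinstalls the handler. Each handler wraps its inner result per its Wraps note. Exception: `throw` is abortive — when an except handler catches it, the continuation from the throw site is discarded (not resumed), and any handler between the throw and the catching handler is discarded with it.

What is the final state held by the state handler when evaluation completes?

Answer: 2

Evaluation trace:
throw(4) @ H0 re-raised
throw(4) @ H1 caught ⇒ 20
H2 returns (20, 2)
= (20, 2)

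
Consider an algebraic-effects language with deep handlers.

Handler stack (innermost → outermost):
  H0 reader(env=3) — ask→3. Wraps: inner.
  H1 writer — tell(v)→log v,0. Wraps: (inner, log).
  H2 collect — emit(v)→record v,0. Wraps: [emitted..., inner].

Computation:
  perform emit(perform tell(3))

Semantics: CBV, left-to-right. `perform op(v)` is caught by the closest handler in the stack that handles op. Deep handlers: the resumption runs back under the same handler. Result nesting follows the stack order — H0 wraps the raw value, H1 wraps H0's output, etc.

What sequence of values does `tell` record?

Answer: (3)

Step-by-step:
tell(3) @ H1 ⇒ log+=3
emit(0) @ H2 ⇒ out+=0
H0 returns 0
H1 returns (0, (3))
H2 returns [0, (0, (3))]
= [0, (0, (3))]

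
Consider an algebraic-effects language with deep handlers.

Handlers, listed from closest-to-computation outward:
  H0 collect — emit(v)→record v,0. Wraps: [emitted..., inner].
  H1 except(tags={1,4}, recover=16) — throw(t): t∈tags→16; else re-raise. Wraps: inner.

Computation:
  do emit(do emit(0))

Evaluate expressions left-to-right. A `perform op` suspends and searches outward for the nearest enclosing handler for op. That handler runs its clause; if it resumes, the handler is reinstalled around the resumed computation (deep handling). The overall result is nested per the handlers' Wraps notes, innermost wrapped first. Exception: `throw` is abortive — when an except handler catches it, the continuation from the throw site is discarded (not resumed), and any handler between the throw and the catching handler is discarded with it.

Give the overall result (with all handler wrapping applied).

Answer: [0, 0, 0]

Step-by-step:
emit(0) @ H0 ⇒ out+=0
emit(0) @ H0 ⇒ out+=0
H0 returns [0, 0, 0]
H1 returns [0, 0, 0]
= [0, 0, 0]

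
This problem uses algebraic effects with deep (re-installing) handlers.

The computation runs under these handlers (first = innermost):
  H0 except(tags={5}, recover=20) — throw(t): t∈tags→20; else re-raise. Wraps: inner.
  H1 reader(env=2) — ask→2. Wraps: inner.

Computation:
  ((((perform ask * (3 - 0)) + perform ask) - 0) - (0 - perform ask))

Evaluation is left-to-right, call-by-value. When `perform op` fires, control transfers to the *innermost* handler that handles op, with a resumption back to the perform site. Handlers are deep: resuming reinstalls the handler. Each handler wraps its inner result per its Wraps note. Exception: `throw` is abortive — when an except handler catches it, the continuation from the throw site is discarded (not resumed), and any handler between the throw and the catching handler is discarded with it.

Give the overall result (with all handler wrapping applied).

Answer: 10

Working:
ask @ H1 ⇒ 2
ask @ H1 ⇒ 2
ask @ H1 ⇒ 2
H0 returns 10
H1 returns 10
= 10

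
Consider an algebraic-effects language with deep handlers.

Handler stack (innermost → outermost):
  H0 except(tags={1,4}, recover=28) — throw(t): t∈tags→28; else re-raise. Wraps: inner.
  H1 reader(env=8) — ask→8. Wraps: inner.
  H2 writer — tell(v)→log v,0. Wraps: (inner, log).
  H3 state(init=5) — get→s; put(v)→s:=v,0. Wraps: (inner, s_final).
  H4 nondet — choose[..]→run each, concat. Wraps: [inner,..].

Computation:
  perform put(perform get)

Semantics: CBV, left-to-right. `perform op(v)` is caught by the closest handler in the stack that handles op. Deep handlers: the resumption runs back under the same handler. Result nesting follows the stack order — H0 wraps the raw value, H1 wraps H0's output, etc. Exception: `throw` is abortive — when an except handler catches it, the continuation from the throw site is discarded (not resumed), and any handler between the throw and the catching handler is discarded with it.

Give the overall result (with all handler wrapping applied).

Working:
get @ H3 ⇒ 5
put(5) @ H3 ⇒ s:=5
H0 returns 0
H1 returns 0
H2 returns (0, ())
H3 returns ((0, ()), 5)
H4 returns [((0, ()), 5)]
= [((0, ()), 5)]

Answer: [((0, ()), 5)]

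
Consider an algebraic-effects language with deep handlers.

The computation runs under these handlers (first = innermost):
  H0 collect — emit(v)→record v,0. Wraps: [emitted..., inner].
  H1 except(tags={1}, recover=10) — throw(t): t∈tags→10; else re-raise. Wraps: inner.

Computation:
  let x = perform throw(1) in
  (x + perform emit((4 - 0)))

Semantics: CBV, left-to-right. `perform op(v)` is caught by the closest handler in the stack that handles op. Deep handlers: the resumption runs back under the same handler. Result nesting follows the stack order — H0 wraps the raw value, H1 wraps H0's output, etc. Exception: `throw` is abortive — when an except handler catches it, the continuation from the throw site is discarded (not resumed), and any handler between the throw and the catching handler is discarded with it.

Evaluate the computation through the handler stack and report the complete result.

Answer: 10

Working:
throw(1) @ H1 caught ⇒ 10
= 10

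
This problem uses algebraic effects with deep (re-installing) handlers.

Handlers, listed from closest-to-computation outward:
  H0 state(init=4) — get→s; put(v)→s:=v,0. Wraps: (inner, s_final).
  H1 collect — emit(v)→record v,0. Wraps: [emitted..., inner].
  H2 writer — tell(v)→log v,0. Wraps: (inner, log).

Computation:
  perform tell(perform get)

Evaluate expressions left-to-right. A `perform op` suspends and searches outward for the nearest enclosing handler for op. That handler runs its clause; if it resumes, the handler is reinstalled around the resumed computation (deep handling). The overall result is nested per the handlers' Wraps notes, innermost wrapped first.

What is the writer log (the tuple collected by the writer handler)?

Step-by-step:
get @ H0 ⇒ 4
tell(4) @ H2 ⇒ log+=4
H0 returns (0, 4)
H1 returns [(0, 4)]
H2 returns ([(0, 4)], (4))
= ([(0, 4)], (4))

Answer: (4)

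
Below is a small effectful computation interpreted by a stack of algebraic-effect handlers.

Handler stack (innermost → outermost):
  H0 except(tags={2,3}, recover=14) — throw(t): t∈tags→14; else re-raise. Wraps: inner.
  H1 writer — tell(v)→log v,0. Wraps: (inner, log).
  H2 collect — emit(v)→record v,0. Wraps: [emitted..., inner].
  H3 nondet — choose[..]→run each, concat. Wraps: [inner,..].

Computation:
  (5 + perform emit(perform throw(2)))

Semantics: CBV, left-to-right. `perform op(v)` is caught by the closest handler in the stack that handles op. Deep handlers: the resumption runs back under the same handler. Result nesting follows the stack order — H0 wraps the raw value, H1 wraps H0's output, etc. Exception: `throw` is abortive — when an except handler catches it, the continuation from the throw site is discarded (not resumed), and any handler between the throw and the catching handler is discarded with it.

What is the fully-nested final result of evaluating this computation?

Answer: [[(14, ())]]

Step-by-step:
throw(2) @ H0 caught ⇒ 14
H1 returns (14, ())
H2 returns [(14, ())]
H3 returns [[(14, ())]]
= [[(14, ())]]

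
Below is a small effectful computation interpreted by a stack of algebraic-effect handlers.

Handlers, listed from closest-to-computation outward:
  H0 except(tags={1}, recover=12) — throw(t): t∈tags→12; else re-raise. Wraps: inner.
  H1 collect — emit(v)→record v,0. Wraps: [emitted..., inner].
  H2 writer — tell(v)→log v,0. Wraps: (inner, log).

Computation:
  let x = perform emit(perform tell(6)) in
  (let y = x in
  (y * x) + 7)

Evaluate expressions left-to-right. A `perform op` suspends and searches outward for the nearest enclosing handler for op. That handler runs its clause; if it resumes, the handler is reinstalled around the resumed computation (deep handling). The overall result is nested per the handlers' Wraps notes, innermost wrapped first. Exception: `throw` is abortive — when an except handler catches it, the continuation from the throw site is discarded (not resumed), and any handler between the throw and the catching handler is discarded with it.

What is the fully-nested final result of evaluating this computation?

Step-by-step:
tell(6) @ H2 ⇒ log+=6
emit(0) @ H1 ⇒ out+=0
H0 returns 7
H1 returns [0, 7]
H2 returns ([0, 7], (6))
= ([0, 7], (6))

Answer: ([0, 7], (6))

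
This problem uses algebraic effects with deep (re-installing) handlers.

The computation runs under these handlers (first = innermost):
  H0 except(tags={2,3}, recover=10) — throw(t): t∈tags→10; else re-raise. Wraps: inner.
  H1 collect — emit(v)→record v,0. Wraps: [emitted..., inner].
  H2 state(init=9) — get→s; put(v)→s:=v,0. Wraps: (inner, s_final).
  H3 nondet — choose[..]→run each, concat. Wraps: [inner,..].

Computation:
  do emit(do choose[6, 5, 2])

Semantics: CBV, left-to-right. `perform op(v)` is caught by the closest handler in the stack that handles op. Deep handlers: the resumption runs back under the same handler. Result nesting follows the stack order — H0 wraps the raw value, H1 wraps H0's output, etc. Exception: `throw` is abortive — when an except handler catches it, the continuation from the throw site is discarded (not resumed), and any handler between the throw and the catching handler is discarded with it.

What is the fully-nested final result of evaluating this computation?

Working:
choose[6, 5, 2] @ H3
  branch[0] choose=6:
    emit(6) @ H1 ⇒ out+=6
    H0 returns 0
    H1 returns [6, 0]
    H2 returns ([6, 0], 9)
    H3 returns [([6, 0], 9)]
  branch[1] choose=5:
    emit(5) @ H1 ⇒ out+=5
    H0 returns 0
    H1 returns [5, 0]
    H2 returns ([5, 0], 9)
    H3 returns [([5, 0], 9)]
  branch[2] choose=2:
    emit(2) @ H1 ⇒ out+=2
    H0 returns 0
    H1 returns [2, 0]
    H2 returns ([2, 0], 9)
    H3 returns [([2, 0], 9)]
= [([6, 0], 9), ([5, 0], 9), ([2, 0], 9)]

Answer: [([6, 0], 9), ([5, 0], 9), ([2, 0], 9)]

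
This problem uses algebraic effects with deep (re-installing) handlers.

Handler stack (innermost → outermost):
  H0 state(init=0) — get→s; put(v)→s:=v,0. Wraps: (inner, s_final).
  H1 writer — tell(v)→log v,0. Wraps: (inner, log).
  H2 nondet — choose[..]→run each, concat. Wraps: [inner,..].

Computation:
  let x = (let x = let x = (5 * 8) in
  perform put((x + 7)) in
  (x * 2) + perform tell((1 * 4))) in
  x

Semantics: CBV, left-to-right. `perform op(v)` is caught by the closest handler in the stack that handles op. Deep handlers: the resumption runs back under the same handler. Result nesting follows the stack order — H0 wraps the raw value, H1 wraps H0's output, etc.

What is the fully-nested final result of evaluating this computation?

Answer: [((0, 47), (4))]

Working:
put(47) @ H0 ⇒ s:=47
tell(4) @ H1 ⇒ log+=4
H0 returns (0, 47)
H1 returns ((0, 47), (4))
H2 returns [((0, 47), (4))]
= [((0, 47), (4))]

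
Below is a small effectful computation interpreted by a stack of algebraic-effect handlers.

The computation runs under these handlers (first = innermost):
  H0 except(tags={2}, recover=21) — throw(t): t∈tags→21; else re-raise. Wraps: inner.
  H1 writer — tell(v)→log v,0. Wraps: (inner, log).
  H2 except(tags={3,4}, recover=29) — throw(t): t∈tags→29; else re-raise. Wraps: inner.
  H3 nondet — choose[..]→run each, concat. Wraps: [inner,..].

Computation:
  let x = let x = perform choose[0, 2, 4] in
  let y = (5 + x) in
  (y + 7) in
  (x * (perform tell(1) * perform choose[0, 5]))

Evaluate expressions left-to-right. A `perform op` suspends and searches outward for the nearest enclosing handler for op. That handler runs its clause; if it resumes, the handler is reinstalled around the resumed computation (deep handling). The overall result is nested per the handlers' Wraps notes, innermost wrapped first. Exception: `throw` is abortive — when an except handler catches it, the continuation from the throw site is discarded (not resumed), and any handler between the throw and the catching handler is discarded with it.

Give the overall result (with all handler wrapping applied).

Answer: [(0, (1)), (0, (1)), (0, (1)), (0, (1)), (0, (1)), (0, (1))]

Working:
choose[0, 2, 4] @ H3
  branch[0] choose=0:
    tell(1) @ H1 ⇒ log+=1
    choose[0, 5] @ H3
      branch[0] choose=0:
        H0 returns 0
        H1 returns (0, (1))
        H2 returns (0, (1))
        H3 returns [(0, (1))]
      branch[1] choose=5:
        H0 returns 0
        H1 returns (0, (1))
        H2 returns (0, (1))
        H3 returns [(0, (1))]
  branch[1] choose=2:
    tell(1) @ H1 ⇒ log+=1
    choose[0, 5] @ H3
      branch[0] choose=0:
        H0 returns 0
        H1 returns (0, (1))
        H2 returns (0, (1))
        H3 returns [(0, (1))]
      branch[1] choose=5:
        H0 returns 0
        H1 returns (0, (1))
        H2 returns (0, (1))
        H3 returns [(0, (1))]
  branch[2] choose=4:
    tell(1) @ H1 ⇒ log+=1
    choose[0, 5] @ H3
      branch[0] choose=0:
        H0 returns 0
        H1 returns (0, (1))
        H2 returns (0, (1))
        H3 returns [(0, (1))]
      branch[1] choose=5:
        H0 returns 0
        H1 returns (0, (1))
        H2 returns (0, (1))
        H3 returns [(0, (1))]
= [(0, (1)), (0, (1)), (0, (1)), (0, (1)), (0, (1)), (0, (1))]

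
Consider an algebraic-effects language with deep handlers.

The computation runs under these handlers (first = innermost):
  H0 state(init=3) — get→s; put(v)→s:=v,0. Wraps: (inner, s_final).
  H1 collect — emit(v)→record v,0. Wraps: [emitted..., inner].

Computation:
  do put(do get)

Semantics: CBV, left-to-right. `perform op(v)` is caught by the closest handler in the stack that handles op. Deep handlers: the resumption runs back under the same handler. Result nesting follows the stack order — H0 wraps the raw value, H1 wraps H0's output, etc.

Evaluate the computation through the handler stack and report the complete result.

Answer: [(0, 3)]

Step-by-step:
get @ H0 ⇒ 3
put(3) @ H0 ⇒ s:=3
H0 returns (0, 3)
H1 returns [(0, 3)]
= [(0, 3)]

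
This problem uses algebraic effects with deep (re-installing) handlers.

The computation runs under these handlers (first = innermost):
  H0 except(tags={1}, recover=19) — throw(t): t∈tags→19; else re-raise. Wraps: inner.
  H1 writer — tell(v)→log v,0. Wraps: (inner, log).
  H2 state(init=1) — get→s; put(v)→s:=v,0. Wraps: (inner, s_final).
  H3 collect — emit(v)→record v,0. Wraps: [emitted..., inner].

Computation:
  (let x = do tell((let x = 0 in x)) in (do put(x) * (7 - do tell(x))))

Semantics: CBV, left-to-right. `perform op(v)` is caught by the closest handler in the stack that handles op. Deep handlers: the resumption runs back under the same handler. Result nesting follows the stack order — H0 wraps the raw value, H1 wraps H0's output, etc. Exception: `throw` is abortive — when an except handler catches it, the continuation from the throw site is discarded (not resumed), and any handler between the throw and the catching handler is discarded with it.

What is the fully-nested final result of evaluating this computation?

Answer: [((0, (0, 0)), 0)]

Evaluation trace:
tell(0) @ H1 ⇒ log+=0
put(0) @ H2 ⇒ s:=0
tell(0) @ H1 ⇒ log+=0
H0 returns 0
H1 returns (0, (0, 0))
H2 returns ((0, (0, 0)), 0)
H3 returns [((0, (0, 0)), 0)]
= [((0, (0, 0)), 0)]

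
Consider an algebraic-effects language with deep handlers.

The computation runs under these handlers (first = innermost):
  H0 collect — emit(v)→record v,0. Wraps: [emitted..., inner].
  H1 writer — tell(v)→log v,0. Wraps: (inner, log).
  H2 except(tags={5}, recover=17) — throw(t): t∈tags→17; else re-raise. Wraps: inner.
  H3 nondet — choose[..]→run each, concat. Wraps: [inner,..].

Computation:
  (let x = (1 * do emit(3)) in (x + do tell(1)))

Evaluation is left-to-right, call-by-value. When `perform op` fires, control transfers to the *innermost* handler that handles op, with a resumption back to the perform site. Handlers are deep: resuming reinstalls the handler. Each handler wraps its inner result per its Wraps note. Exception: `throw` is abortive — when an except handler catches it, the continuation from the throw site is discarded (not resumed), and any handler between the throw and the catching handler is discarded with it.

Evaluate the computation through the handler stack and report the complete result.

Answer: [([3, 0], (1))]

Step-by-step:
emit(3) @ H0 ⇒ out+=3
tell(1) @ H1 ⇒ log+=1
H0 returns [3, 0]
H1 returns ([3, 0], (1))
H2 returns ([3, 0], (1))
H3 returns [([3, 0], (1))]
= [([3, 0], (1))]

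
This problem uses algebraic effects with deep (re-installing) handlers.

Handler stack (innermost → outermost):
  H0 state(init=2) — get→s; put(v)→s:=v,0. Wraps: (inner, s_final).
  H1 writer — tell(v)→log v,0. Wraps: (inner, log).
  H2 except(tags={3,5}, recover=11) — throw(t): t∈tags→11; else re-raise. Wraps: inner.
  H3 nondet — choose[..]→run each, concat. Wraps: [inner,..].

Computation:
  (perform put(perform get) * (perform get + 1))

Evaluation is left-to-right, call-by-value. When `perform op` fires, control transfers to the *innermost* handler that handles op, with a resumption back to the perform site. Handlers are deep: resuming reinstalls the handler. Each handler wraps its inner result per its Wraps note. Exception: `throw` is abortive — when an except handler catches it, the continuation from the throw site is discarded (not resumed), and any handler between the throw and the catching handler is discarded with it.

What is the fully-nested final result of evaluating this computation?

Answer: [((0, 2), ())]

Evaluation trace:
get @ H0 ⇒ 2
put(2) @ H0 ⇒ s:=2
get @ H0 ⇒ 2
H0 returns (0, 2)
H1 returns ((0, 2), ())
H2 returns ((0, 2), ())
H3 returns [((0, 2), ())]
= [((0, 2), ())]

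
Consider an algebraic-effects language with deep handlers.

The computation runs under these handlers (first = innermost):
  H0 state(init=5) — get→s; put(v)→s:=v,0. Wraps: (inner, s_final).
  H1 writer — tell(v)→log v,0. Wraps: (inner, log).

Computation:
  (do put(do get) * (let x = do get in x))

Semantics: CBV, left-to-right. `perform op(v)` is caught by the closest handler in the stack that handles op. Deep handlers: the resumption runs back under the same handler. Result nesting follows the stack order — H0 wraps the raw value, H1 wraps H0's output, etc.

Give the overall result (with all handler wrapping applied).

Answer: ((0, 5), ())

Evaluation trace:
get @ H0 ⇒ 5
put(5) @ H0 ⇒ s:=5
get @ H0 ⇒ 5
H0 returns (0, 5)
H1 returns ((0, 5), ())
= ((0, 5), ())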